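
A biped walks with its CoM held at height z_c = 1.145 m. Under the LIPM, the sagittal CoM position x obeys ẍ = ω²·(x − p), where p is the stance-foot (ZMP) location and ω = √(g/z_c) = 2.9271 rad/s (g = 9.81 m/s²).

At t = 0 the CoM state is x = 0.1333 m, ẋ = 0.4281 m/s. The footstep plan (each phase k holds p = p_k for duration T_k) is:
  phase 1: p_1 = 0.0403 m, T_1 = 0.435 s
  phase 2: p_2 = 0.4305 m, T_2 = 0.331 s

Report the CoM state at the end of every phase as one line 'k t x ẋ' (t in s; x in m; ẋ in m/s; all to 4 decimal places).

phase 1: p=0.0403, T=0.435, ωT=1.273288, cosh=1.926246, sinh=1.646336; start (x,ẋ)=(0.133300, 0.428100) → end (x,ẋ)=(0.460224, 1.272792)
phase 2: p=0.4305, T=0.331, ωT=0.968870, cosh=1.507239, sinh=1.127727; start (x,ẋ)=(0.460224, 1.272792) → end (x,ẋ)=(0.965671, 2.016519)

1 0.4350 0.4602 1.2728
2 0.7660 0.9657 2.0165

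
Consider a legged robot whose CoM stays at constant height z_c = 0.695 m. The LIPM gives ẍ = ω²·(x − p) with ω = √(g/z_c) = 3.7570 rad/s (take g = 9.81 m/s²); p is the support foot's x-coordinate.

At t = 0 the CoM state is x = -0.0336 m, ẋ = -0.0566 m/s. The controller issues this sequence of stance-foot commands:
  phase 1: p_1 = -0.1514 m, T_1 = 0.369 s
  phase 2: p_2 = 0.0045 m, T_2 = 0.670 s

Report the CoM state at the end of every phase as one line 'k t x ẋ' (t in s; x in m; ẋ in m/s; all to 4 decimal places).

phase 1: p=-0.1514, T=0.369, ωT=1.386333, cosh=2.125072, sinh=1.875082; start (x,ẋ)=(-0.033600, -0.056600) → end (x,ẋ)=(0.070685, 0.709585)
phase 2: p=0.0045, T=0.670, ωT=2.517190, cosh=6.237204, sinh=6.156518; start (x,ẋ)=(0.070685, 0.709585) → end (x,ẋ)=(1.580091, 5.956686)

1 0.3690 0.0707 0.7096
2 1.0390 1.5801 5.9567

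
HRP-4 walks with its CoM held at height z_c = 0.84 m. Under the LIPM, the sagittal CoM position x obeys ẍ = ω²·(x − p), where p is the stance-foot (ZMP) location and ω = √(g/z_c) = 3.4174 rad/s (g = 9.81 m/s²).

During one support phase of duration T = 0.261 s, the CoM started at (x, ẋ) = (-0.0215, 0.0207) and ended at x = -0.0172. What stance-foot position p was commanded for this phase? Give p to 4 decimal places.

p = -0.0172

ωT = 3.4174·0.261 = 0.891941; cosh(ωT) = 1.424861, sinh(ωT) = 1.015001
x(T) = p + (x₀−p)·cosh(ωT) + (ẋ₀/ω)·sinh(ωT) ⇒ p·(1 − cosh) = x(T) − x₀·cosh − (ẋ₀/ω)·sinh
numerator   = -0.0172 − (-0.0215)·1.424861 − (0.0207/3.4174)·1.015001 = 0.007286
denominator = 1 − 1.424861 = -0.424861
p = 0.007286 / -0.424861 = -0.0172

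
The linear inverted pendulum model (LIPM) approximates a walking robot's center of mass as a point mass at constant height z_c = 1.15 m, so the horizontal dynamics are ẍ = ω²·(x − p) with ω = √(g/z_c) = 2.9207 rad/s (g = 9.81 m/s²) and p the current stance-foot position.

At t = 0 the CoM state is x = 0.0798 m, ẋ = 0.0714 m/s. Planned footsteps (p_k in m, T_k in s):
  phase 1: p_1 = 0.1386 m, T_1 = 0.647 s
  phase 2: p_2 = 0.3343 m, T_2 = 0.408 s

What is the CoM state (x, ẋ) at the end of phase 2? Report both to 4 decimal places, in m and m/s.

x = -0.3937, ẋ = -1.9416

phase 1: p=0.1386, T=0.647, ωT=1.889693, cosh=3.384227, sinh=3.233109; start (x,ẋ)=(0.079800, 0.071400) → end (x,ẋ)=(0.018645, -0.313611)
phase 2: p=0.3343, T=0.408, ωT=1.191646, cosh=1.798108, sinh=1.494387; start (x,ẋ)=(0.018645, -0.313611) → end (x,ẋ)=(-0.393743, -1.941634)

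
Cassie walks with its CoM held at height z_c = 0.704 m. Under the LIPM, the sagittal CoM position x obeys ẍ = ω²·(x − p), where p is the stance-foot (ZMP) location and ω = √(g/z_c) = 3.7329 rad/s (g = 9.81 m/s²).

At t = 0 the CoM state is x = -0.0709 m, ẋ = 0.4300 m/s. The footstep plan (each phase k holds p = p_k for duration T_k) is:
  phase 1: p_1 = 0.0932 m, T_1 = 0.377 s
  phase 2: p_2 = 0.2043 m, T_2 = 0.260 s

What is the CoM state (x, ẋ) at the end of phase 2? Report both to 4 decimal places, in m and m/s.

x = -0.2400, ẋ = -1.4046

phase 1: p=0.0932, T=0.377, ωT=1.407303, cosh=2.164864, sinh=1.920061; start (x,ẋ)=(-0.070900, 0.430000) → end (x,ẋ)=(-0.040879, -0.245278)
phase 2: p=0.2043, T=0.260, ωT=0.970554, cosh=1.509140, sinh=1.130267; start (x,ẋ)=(-0.040879, -0.245278) → end (x,ẋ)=(-0.239975, -1.404610)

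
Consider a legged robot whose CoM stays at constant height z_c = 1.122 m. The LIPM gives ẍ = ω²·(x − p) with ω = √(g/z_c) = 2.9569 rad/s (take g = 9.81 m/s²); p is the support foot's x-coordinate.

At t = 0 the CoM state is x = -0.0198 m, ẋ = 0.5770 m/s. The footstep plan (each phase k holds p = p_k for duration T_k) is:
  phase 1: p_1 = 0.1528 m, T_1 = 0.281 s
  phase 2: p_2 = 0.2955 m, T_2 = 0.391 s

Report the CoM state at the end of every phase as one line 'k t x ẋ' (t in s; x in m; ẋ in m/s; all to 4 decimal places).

phase 1: p=0.1528, T=0.281, ωT=0.830889, cosh=1.365510, sinh=0.929848; start (x,ẋ)=(-0.019800, 0.577000) → end (x,ẋ)=(0.098561, 0.313341)
phase 2: p=0.2955, T=0.391, ωT=1.156148, cosh=1.746183, sinh=1.431486; start (x,ẋ)=(0.098561, 0.313341) → end (x,ẋ)=(0.103302, -0.286447)

1 0.2810 0.0986 0.3133
2 0.6720 0.1033 -0.2864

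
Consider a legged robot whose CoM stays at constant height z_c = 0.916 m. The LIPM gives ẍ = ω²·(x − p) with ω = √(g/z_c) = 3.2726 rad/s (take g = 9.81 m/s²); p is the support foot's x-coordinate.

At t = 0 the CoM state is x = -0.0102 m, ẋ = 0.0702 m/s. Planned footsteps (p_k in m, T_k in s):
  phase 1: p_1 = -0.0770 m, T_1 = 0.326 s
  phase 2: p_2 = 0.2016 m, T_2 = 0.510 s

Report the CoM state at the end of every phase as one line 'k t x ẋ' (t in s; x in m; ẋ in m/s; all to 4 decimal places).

1 0.3260 0.0590 0.3941
2 0.8360 0.1181 -0.1110

phase 1: p=-0.0770, T=0.326, ωT=1.066868, cosh=1.625173, sinh=1.281089; start (x,ẋ)=(-0.010200, 0.070200) → end (x,ẋ)=(0.059042, 0.394146)
phase 2: p=0.2016, T=0.510, ωT=1.669026, cosh=2.747713, sinh=2.559283; start (x,ẋ)=(0.059042, 0.394146) → end (x,ẋ)=(0.118126, -0.110997)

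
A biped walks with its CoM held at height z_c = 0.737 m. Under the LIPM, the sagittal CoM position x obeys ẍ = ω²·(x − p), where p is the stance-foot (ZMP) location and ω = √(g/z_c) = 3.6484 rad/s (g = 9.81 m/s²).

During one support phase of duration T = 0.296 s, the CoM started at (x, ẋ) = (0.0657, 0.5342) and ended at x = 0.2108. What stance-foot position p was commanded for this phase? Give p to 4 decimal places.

p = 0.1367

ωT = 3.6484·0.296 = 1.079926; cosh(ωT) = 1.642042, sinh(ωT) = 1.302421
x(T) = p + (x₀−p)·cosh(ωT) + (ẋ₀/ω)·sinh(ωT) ⇒ p·(1 − cosh) = x(T) − x₀·cosh − (ẋ₀/ω)·sinh
numerator   = 0.2108 − (0.0657)·1.642042 − (0.5342/3.6484)·1.302421 = -0.087783
denominator = 1 − 1.642042 = -0.642042
p = -0.087783 / -0.642042 = 0.1367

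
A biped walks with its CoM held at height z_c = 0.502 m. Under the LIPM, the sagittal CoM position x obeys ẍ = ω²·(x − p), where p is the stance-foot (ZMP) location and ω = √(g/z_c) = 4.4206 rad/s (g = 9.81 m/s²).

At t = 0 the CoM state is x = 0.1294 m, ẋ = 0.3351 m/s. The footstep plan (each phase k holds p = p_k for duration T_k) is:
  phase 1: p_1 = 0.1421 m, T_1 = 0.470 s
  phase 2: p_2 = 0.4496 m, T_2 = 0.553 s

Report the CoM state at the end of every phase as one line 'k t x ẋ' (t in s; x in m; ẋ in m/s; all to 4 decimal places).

phase 1: p=0.1421, T=0.470, ωT=2.077682, cosh=4.055578, sinh=3.930358; start (x,ẋ)=(0.129400, 0.335100) → end (x,ẋ)=(0.388532, 1.138368)
phase 2: p=0.4496, T=0.553, ωT=2.444592, cosh=5.806303, sinh=5.719541; start (x,ẋ)=(0.388532, 1.138368) → end (x,ẋ)=(1.567883, 5.065669)

1 0.4700 0.3885 1.1384
2 1.0230 1.5679 5.0657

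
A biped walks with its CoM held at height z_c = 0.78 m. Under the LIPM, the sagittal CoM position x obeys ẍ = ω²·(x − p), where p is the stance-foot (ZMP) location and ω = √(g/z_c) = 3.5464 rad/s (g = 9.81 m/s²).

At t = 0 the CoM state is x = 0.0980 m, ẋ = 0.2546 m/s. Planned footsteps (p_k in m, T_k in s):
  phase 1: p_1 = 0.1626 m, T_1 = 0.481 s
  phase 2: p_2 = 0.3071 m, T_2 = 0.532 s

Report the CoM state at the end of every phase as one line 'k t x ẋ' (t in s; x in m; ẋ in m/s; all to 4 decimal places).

1 0.4810 0.1700 0.1141
2 1.0130 -0.0518 -1.1818

phase 1: p=0.1626, T=0.481, ωT=1.705818, cosh=2.843757, sinh=2.662133; start (x,ẋ)=(0.098000, 0.254600) → end (x,ẋ)=(0.170011, 0.114133)
phase 2: p=0.3071, T=0.532, ωT=1.886685, cosh=3.374517, sinh=3.222944; start (x,ẋ)=(0.170011, 0.114133) → end (x,ẋ)=(-0.051787, -1.181766)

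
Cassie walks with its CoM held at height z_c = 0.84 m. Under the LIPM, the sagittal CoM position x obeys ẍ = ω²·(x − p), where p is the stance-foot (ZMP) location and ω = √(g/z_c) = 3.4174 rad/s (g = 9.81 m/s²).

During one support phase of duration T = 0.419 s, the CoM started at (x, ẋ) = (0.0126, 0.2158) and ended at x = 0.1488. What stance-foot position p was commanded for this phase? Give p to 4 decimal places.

ωT = 3.4174·0.419 = 1.431891; cosh(ωT) = 2.212732, sinh(ωT) = 1.973875
x(T) = p + (x₀−p)·cosh(ωT) + (ẋ₀/ω)·sinh(ωT) ⇒ p·(1 − cosh) = x(T) − x₀·cosh − (ẋ₀/ω)·sinh
numerator   = 0.1488 − (0.0126)·2.212732 − (0.2158/3.4174)·1.973875 = -0.003726
denominator = 1 − 2.212732 = -1.212732
p = -0.003726 / -1.212732 = 0.0031

p = 0.0031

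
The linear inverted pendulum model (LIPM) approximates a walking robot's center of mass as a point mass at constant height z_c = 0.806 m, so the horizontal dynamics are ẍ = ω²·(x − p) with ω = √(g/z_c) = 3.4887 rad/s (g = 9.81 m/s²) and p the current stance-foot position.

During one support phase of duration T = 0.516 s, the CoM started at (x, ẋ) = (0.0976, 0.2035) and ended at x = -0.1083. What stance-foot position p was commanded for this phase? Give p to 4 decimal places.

p = 0.2767

ωT = 3.4887·0.516 = 1.800169; cosh(ωT) = 3.107971, sinh(ωT) = 2.942700
x(T) = p + (x₀−p)·cosh(ωT) + (ẋ₀/ω)·sinh(ωT) ⇒ p·(1 − cosh) = x(T) − x₀·cosh − (ẋ₀/ω)·sinh
numerator   = -0.1083 − (0.0976)·3.107971 − (0.2035/3.4887)·2.942700 = -0.583289
denominator = 1 − 3.107971 = -2.107971
p = -0.583289 / -2.107971 = 0.2767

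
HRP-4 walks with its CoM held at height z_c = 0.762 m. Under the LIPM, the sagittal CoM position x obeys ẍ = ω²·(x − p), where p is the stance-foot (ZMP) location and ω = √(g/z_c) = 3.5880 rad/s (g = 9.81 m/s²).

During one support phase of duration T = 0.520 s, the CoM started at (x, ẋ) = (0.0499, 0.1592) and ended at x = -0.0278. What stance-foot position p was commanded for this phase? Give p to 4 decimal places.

p = 0.1442

ωT = 3.5880·0.520 = 1.865760; cosh(ωT) = 3.307811, sinh(ωT) = 3.153033
x(T) = p + (x₀−p)·cosh(ωT) + (ẋ₀/ω)·sinh(ωT) ⇒ p·(1 − cosh) = x(T) − x₀·cosh − (ẋ₀/ω)·sinh
numerator   = -0.0278 − (0.0499)·3.307811 − (0.1592/3.5880)·3.153033 = -0.332760
denominator = 1 − 3.307811 = -2.307811
p = -0.332760 / -2.307811 = 0.1442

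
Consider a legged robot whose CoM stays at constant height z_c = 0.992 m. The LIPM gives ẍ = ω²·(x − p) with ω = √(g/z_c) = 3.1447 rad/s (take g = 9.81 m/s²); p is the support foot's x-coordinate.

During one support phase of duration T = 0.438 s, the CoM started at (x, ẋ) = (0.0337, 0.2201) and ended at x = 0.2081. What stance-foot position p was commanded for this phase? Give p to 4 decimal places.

ωT = 3.1447·0.438 = 1.377379; cosh(ωT) = 2.108367, sinh(ωT) = 1.856128
x(T) = p + (x₀−p)·cosh(ωT) + (ẋ₀/ω)·sinh(ωT) ⇒ p·(1 − cosh) = x(T) − x₀·cosh − (ẋ₀/ω)·sinh
numerator   = 0.2081 − (0.0337)·2.108367 − (0.2201/3.1447)·1.856128 = 0.007136
denominator = 1 − 2.108367 = -1.108367
p = 0.007136 / -1.108367 = -0.0064

p = -0.0064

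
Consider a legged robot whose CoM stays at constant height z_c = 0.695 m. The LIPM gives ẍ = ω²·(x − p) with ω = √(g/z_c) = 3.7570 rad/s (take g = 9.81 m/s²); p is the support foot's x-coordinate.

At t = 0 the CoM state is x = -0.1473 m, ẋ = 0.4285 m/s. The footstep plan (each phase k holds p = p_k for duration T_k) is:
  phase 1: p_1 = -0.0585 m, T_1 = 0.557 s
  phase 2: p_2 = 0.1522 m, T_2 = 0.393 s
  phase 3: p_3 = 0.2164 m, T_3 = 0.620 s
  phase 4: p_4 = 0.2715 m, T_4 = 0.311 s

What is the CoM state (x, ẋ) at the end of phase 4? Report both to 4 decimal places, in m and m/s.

phase 1: p=-0.0585, T=0.557, ωT=2.092649, cosh=4.114860, sinh=3.991500; start (x,ẋ)=(-0.147300, 0.428500) → end (x,ẋ)=(0.031346, 0.431567)
phase 2: p=0.1522, T=0.393, ωT=1.476501, cosh=2.303019, sinh=2.074583; start (x,ẋ)=(0.031346, 0.431567) → end (x,ẋ)=(0.112179, 0.051946)
phase 3: p=0.2164, T=0.620, ωT=2.329340, cosh=5.184260, sinh=5.086900; start (x,ẋ)=(0.112179, 0.051946) → end (x,ẋ)=(-0.253577, -1.722525)
phase 4: p=0.2715, T=0.311, ωT=1.168427, cosh=1.763892, sinh=1.453036; start (x,ẋ)=(-0.253577, -1.722525) → end (x,ẋ)=(-1.320874, -5.904775)

x = -1.3209, ẋ = -5.9048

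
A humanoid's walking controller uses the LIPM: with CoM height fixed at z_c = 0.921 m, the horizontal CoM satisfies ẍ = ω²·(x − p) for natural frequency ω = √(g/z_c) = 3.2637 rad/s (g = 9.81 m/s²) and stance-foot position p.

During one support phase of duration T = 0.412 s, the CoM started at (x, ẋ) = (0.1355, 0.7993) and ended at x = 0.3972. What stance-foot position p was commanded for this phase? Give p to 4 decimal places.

p = 0.3035

ωT = 3.2637·0.412 = 1.344644; cosh(ωT) = 2.048727, sinh(ωT) = 1.788095
x(T) = p + (x₀−p)·cosh(ωT) + (ẋ₀/ω)·sinh(ωT) ⇒ p·(1 − cosh) = x(T) − x₀·cosh − (ẋ₀/ω)·sinh
numerator   = 0.3972 − (0.1355)·2.048727 − (0.7993/3.2637)·1.788095 = -0.318318
denominator = 1 − 2.048727 = -1.048727
p = -0.318318 / -1.048727 = 0.3035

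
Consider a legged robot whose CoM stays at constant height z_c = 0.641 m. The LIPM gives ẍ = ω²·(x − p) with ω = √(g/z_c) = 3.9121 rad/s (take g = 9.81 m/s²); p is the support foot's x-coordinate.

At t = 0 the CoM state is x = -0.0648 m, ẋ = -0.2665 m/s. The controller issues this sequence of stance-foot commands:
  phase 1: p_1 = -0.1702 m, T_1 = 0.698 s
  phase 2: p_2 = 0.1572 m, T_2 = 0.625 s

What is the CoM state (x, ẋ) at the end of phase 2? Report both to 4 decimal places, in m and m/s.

x = 1.5535, ẋ = 5.5696

phase 1: p=-0.1702, T=0.698, ωT=2.730646, cosh=7.703985, sinh=7.638808; start (x,ẋ)=(-0.064800, -0.266500) → end (x,ẋ)=(0.121429, 1.096638)
phase 2: p=0.1572, T=0.625, ωT=2.445063, cosh=5.808995, sinh=5.722275; start (x,ẋ)=(0.121429, 1.096638) → end (x,ẋ)=(1.553474, 5.569600)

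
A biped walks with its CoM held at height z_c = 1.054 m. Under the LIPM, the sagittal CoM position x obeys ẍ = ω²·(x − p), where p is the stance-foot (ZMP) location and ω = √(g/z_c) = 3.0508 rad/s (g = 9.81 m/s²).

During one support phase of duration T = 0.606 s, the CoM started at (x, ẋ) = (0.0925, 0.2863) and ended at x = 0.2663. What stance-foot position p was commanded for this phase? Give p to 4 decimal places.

p = 0.1443

ωT = 3.0508·0.606 = 1.848785; cosh(ωT) = 3.254762, sinh(ωT) = 3.097334
x(T) = p + (x₀−p)·cosh(ωT) + (ẋ₀/ω)·sinh(ωT) ⇒ p·(1 − cosh) = x(T) − x₀·cosh − (ẋ₀/ω)·sinh
numerator   = 0.2663 − (0.0925)·3.254762 − (0.2863/3.0508)·3.097334 = -0.325432
denominator = 1 − 3.254762 = -2.254762
p = -0.325432 / -2.254762 = 0.1443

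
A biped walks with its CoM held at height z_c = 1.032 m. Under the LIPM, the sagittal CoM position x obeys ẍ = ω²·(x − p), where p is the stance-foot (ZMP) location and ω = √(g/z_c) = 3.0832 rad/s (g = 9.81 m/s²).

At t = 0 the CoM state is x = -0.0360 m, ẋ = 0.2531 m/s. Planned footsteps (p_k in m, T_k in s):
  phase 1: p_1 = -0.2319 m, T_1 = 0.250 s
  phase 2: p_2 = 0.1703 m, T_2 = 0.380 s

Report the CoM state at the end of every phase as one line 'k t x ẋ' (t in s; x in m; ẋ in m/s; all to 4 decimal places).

phase 1: p=-0.2319, T=0.250, ωT=0.770800, cosh=1.312069, sinh=0.849426; start (x,ẋ)=(-0.036000, 0.253100) → end (x,ẋ)=(0.094864, 0.845137)
phase 2: p=0.1703, T=0.380, ωT=1.171616, cosh=1.768535, sinh=1.458669; start (x,ẋ)=(0.094864, 0.845137) → end (x,ẋ)=(0.436724, 1.155389)

1 0.2500 0.0949 0.8451
2 0.6300 0.4367 1.1554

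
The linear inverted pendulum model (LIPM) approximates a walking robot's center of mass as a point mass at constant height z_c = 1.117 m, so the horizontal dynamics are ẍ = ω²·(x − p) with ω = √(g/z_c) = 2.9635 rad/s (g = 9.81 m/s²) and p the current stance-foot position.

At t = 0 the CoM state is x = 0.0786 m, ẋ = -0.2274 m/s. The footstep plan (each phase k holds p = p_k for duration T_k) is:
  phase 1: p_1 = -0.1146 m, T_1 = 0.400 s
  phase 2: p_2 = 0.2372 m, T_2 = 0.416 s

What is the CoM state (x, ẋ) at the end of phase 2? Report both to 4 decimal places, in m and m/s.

phase 1: p=-0.1146, T=0.400, ωT=1.185400, cosh=1.788810, sinh=1.483186; start (x,ẋ)=(0.078600, -0.227400) → end (x,ẋ)=(0.117188, 0.442420)
phase 2: p=0.2372, T=0.416, ωT=1.232816, cosh=1.861174, sinh=1.569703; start (x,ẋ)=(0.117188, 0.442420) → end (x,ẋ)=(0.248177, 0.265146)

x = 0.2482, ẋ = 0.2651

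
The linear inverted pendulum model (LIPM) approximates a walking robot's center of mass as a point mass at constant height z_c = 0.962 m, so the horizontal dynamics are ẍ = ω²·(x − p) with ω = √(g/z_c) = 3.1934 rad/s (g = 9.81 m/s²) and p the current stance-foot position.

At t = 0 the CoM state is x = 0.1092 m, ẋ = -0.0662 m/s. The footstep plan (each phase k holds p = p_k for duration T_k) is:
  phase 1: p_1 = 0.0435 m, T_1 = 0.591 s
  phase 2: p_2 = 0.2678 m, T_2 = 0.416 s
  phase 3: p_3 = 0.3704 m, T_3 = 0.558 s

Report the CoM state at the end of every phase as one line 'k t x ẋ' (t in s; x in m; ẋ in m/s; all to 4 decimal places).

1 0.5910 0.1985 0.4531
2 1.0070 0.3768 0.5268
3 1.5650 0.8661 1.6682

phase 1: p=0.0435, T=0.591, ωT=1.887299, cosh=3.376498, sinh=3.225018; start (x,ẋ)=(0.109200, -0.066200) → end (x,ẋ)=(0.198480, 0.453105)
phase 2: p=0.2678, T=0.416, ωT=1.328454, cosh=2.020045, sinh=1.755159; start (x,ẋ)=(0.198480, 0.453105) → end (x,ẋ)=(0.376807, 0.526762)
phase 3: p=0.3704, T=0.558, ωT=1.781917, cosh=3.054776, sinh=2.886460; start (x,ẋ)=(0.376807, 0.526762) → end (x,ẋ)=(0.866105, 1.668202)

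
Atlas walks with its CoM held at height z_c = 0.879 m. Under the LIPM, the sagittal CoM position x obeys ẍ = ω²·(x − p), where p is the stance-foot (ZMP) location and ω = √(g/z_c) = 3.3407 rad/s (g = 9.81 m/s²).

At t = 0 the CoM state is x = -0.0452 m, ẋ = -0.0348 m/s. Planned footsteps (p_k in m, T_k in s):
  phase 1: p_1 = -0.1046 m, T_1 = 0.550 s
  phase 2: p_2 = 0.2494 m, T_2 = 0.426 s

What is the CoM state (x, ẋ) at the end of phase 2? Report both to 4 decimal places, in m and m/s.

phase 1: p=-0.1046, T=0.550, ωT=1.837385, cosh=3.219664, sinh=3.060431; start (x,ẋ)=(-0.045200, -0.034800) → end (x,ẋ)=(0.054768, 0.495260)
phase 2: p=0.2494, T=0.426, ωT=1.423138, cosh=2.195540, sinh=1.954584; start (x,ẋ)=(0.054768, 0.495260) → end (x,ẋ)=(0.111845, -0.183523)

x = 0.1118, ẋ = -0.1835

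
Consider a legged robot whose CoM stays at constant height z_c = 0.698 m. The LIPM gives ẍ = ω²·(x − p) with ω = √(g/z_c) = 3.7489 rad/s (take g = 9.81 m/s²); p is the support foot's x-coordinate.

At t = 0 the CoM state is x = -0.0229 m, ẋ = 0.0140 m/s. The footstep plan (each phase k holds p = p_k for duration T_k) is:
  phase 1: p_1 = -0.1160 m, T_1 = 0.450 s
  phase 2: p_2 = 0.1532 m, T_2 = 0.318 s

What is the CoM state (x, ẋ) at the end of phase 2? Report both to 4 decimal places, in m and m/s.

phase 1: p=-0.1160, T=0.450, ωT=1.687005, cosh=2.794173, sinh=2.609100; start (x,ẋ)=(-0.022900, 0.014000) → end (x,ẋ)=(0.153881, 0.949753)
phase 2: p=0.1532, T=0.318, ωT=1.192150, cosh=1.798862, sinh=1.495294; start (x,ẋ)=(0.153881, 0.949753) → end (x,ẋ)=(0.533246, 1.712293)

x = 0.5332, ẋ = 1.7123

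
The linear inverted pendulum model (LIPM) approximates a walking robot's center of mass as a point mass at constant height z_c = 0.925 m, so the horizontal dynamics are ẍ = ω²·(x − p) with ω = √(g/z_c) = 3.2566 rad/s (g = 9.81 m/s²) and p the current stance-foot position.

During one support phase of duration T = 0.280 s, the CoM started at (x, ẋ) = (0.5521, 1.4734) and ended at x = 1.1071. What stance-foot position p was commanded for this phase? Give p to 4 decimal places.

p = 0.3661

ωT = 3.2566·0.280 = 0.911848; cosh(ωT) = 1.445349, sinh(ωT) = 1.043568
x(T) = p + (x₀−p)·cosh(ωT) + (ẋ₀/ω)·sinh(ωT) ⇒ p·(1 − cosh) = x(T) − x₀·cosh − (ẋ₀/ω)·sinh
numerator   = 1.1071 − (0.5521)·1.445349 − (1.4734/3.2566)·1.043568 = -0.163024
denominator = 1 − 1.445349 = -0.445349
p = -0.163024 / -0.445349 = 0.3661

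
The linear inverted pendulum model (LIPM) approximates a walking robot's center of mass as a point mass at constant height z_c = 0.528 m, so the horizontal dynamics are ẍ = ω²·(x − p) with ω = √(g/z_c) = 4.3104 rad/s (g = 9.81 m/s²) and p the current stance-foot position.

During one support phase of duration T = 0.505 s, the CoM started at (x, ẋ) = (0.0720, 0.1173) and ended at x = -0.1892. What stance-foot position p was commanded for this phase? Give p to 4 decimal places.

ωT = 4.3104·0.505 = 2.176752; cosh(ωT) = 4.465515, sinh(ωT) = 4.352105
x(T) = p + (x₀−p)·cosh(ωT) + (ẋ₀/ω)·sinh(ωT) ⇒ p·(1 − cosh) = x(T) − x₀·cosh − (ẋ₀/ω)·sinh
numerator   = -0.1892 − (0.0720)·4.465515 − (0.1173/4.3104)·4.352105 = -0.629152
denominator = 1 − 4.465515 = -3.465515
p = -0.629152 / -3.465515 = 0.1815

p = 0.1815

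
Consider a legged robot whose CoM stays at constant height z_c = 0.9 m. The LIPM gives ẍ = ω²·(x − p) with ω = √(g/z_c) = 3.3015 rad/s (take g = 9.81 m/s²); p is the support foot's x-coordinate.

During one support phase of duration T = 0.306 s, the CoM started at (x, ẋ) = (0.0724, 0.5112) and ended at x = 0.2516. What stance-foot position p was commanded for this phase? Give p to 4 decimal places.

p = 0.0818

ωT = 3.3015·0.306 = 1.010259; cosh(ωT) = 1.555218, sinh(ωT) = 1.191094
x(T) = p + (x₀−p)·cosh(ωT) + (ẋ₀/ω)·sinh(ωT) ⇒ p·(1 − cosh) = x(T) − x₀·cosh − (ẋ₀/ω)·sinh
numerator   = 0.2516 − (0.0724)·1.555218 − (0.5112/3.3015)·1.191094 = -0.045425
denominator = 1 − 1.555218 = -0.555218
p = -0.045425 / -0.555218 = 0.0818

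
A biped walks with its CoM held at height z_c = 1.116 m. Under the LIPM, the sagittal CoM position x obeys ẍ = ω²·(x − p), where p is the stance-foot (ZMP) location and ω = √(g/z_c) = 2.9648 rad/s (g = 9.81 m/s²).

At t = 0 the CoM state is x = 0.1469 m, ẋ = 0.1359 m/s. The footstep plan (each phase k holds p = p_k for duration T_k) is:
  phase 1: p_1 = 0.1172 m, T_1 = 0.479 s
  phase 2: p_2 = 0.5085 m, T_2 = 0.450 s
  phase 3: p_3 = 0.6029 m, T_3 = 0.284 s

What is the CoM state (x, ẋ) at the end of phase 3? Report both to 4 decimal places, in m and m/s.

x = 0.1036, ẋ = -1.2267

phase 1: p=0.1172, T=0.479, ωT=1.420139, cosh=2.189688, sinh=1.948008; start (x,ẋ)=(0.146900, 0.135900) → end (x,ẋ)=(0.271526, 0.469110)
phase 2: p=0.5085, T=0.450, ωT=1.334160, cosh=2.030092, sinh=1.766713; start (x,ẋ)=(0.271526, 0.469110) → end (x,ẋ)=(0.306962, -0.288921)
phase 3: p=0.6029, T=0.284, ωT=0.842003, cosh=1.375929, sinh=0.945083; start (x,ẋ)=(0.306962, -0.288921) → end (x,ẋ)=(0.103611, -1.226748)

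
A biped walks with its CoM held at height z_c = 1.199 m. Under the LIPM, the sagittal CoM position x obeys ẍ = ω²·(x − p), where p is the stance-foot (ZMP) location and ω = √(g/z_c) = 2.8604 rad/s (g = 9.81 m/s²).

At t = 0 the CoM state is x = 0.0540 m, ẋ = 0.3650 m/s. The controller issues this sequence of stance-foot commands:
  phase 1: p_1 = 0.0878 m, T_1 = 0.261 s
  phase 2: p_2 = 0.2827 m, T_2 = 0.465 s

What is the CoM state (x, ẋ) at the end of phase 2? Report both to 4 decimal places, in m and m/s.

phase 1: p=0.0878, T=0.261, ωT=0.746564, cosh=1.291866, sinh=0.817874; start (x,ẋ)=(0.054000, 0.365000) → end (x,ẋ)=(0.148499, 0.392458)
phase 2: p=0.2827, T=0.465, ωT=1.330086, cosh=2.022912, sinh=1.758457; start (x,ẋ)=(0.148499, 0.392458) → end (x,ẋ)=(0.252491, 0.118893)

x = 0.2525, ẋ = 0.1189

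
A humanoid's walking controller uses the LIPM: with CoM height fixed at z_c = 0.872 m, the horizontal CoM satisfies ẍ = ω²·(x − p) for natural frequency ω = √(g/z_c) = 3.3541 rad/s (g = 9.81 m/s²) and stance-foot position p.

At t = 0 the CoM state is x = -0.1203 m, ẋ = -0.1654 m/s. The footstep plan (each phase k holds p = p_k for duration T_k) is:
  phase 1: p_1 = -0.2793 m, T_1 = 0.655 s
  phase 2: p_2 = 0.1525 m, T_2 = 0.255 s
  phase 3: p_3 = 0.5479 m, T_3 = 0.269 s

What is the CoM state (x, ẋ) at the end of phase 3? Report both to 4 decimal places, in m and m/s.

x = 1.5544, ẋ = 4.1503

phase 1: p=-0.2793, T=0.655, ωT=2.196935, cosh=4.554271, sinh=4.443128; start (x,ẋ)=(-0.120300, -0.165400) → end (x,ẋ)=(0.225726, 1.616252)
phase 2: p=0.1525, T=0.255, ωT=0.855295, cosh=1.388613, sinh=0.963456; start (x,ẋ)=(0.225726, 1.616252) → end (x,ẋ)=(0.718447, 2.480981)
phase 3: p=0.5479, T=0.269, ωT=0.902253, cosh=1.435403, sinh=1.029748; start (x,ẋ)=(0.718447, 2.480981) → end (x,ẋ)=(1.554393, 4.150255)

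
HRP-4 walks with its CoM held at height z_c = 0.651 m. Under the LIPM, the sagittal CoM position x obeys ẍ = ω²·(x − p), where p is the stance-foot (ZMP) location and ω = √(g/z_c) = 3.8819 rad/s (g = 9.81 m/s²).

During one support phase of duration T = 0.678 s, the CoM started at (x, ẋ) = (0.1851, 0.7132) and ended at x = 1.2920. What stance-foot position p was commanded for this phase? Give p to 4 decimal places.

ωT = 3.8819·0.678 = 2.631928; cosh(ωT) = 6.986243, sinh(ωT) = 6.914304
x(T) = p + (x₀−p)·cosh(ωT) + (ẋ₀/ω)·sinh(ωT) ⇒ p·(1 − cosh) = x(T) − x₀·cosh − (ẋ₀/ω)·sinh
numerator   = 1.2920 − (0.1851)·6.986243 − (0.7132/3.8819)·6.914304 = -1.271480
denominator = 1 − 6.986243 = -5.986243
p = -1.271480 / -5.986243 = 0.2124

p = 0.2124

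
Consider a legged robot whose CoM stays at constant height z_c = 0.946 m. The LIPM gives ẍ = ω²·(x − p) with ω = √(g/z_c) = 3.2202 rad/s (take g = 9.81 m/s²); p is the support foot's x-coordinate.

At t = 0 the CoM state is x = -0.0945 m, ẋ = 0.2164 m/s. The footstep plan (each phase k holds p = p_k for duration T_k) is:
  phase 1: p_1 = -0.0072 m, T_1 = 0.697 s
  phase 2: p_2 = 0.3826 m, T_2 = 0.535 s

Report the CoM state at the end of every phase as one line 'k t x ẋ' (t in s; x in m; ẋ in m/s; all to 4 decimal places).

phase 1: p=-0.0072, T=0.697, ωT=2.244479, cosh=4.770742, sinh=4.664760; start (x,ẋ)=(-0.094500, 0.216400) → end (x,ẋ)=(-0.110210, -0.278985)
phase 2: p=0.3826, T=0.535, ωT=1.722807, cosh=2.889395, sinh=2.710831; start (x,ẋ)=(-0.110210, -0.278985) → end (x,ẋ)=(-1.276179, -5.108044)

1 0.6970 -0.1102 -0.2790
2 1.2320 -1.2762 -5.1080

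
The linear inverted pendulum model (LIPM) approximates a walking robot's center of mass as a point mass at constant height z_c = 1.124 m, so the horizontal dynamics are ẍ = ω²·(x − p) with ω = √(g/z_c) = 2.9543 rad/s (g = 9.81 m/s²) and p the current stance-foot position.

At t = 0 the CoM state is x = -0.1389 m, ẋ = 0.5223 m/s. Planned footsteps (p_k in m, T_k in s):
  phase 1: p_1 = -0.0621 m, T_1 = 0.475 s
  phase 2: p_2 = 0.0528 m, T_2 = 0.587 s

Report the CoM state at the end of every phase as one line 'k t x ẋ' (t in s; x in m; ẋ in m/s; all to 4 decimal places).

phase 1: p=-0.0621, T=0.475, ωT=1.403292, cosh=2.157180, sinh=1.911394; start (x,ẋ)=(-0.138900, 0.522300) → end (x,ẋ)=(0.110150, 0.693019)
phase 2: p=0.0528, T=0.587, ωT=1.734174, cosh=2.920397, sinh=2.743851; start (x,ẋ)=(0.110150, 0.693019) → end (x,ẋ)=(0.863936, 2.488776)

1 0.4750 0.1101 0.6930
2 1.0620 0.8639 2.4888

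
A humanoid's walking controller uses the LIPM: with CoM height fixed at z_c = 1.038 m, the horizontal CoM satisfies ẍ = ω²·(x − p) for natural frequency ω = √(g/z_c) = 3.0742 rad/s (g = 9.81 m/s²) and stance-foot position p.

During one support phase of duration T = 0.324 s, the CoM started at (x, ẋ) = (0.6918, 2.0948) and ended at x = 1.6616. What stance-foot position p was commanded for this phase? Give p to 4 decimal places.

p = 0.3702

ωT = 3.0742·0.324 = 0.996041; cosh(ωT) = 1.538440, sinh(ωT) = 1.169101
x(T) = p + (x₀−p)·cosh(ωT) + (ẋ₀/ω)·sinh(ωT) ⇒ p·(1 − cosh) = x(T) − x₀·cosh − (ẋ₀/ω)·sinh
numerator   = 1.6616 − (0.6918)·1.538440 − (2.0948/3.0742)·1.169101 = -0.199333
denominator = 1 − 1.538440 = -0.538440
p = -0.199333 / -0.538440 = 0.3702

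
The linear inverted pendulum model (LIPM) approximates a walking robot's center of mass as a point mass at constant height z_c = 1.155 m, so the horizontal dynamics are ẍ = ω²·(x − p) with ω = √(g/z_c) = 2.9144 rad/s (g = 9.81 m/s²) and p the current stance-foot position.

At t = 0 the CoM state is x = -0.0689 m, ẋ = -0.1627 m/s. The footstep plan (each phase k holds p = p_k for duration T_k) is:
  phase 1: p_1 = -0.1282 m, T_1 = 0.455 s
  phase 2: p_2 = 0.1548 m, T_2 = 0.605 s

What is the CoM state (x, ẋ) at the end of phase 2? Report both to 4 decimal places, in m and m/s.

phase 1: p=-0.1282, T=0.455, ωT=1.326052, cosh=2.015834, sinh=1.750311; start (x,ẋ)=(-0.068900, -0.162700) → end (x,ẋ)=(-0.106374, -0.025481)
phase 2: p=0.1548, T=0.605, ωT=1.763212, cosh=3.001315, sinh=2.829822; start (x,ẋ)=(-0.106374, -0.025481) → end (x,ẋ)=(-0.653808, -2.230441)

x = -0.6538, ẋ = -2.2304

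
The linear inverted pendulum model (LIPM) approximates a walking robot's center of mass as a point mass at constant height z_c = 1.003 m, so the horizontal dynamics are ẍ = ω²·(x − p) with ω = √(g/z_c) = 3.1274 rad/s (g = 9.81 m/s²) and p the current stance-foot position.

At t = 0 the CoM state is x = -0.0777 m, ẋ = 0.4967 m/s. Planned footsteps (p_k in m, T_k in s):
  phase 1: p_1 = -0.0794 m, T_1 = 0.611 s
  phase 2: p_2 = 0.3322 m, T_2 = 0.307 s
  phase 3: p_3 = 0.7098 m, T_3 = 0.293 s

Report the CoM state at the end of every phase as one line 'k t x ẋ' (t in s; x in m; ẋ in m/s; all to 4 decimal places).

1 0.6110 0.4514 1.7329
2 0.9180 1.1283 3.0105
3 1.2110 2.3275 5.7397

phase 1: p=-0.0794, T=0.611, ωT=1.910841, cosh=3.453365, sinh=3.305409; start (x,ẋ)=(-0.077700, 0.496700) → end (x,ẋ)=(0.451442, 1.732860)
phase 2: p=0.3322, T=0.307, ωT=0.960112, cosh=1.497419, sinh=1.114569; start (x,ẋ)=(0.451442, 1.732860) → end (x,ẋ)=(1.128327, 3.010461)
phase 3: p=0.7098, T=0.293, ωT=0.916328, cosh=1.450039, sinh=1.050054; start (x,ẋ)=(1.128327, 3.010461) → end (x,ẋ)=(2.327472, 5.739705)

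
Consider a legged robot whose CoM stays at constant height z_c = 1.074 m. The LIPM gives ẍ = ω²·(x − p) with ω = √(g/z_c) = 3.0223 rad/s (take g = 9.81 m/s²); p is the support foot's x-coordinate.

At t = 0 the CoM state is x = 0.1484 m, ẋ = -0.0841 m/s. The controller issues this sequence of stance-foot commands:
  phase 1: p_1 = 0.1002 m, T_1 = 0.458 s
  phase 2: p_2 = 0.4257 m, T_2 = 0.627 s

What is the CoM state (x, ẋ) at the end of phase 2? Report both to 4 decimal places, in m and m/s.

x = -0.4095, ẋ = -2.3850

phase 1: p=0.1002, T=0.458, ωT=1.384213, cosh=2.121103, sinh=1.870582; start (x,ẋ)=(0.148400, -0.084100) → end (x,ẋ)=(0.150385, 0.094112)
phase 2: p=0.4257, T=0.627, ωT=1.894982, cosh=3.401375, sinh=3.251054; start (x,ẋ)=(0.150385, 0.094112) → end (x,ẋ)=(-0.409513, -2.385037)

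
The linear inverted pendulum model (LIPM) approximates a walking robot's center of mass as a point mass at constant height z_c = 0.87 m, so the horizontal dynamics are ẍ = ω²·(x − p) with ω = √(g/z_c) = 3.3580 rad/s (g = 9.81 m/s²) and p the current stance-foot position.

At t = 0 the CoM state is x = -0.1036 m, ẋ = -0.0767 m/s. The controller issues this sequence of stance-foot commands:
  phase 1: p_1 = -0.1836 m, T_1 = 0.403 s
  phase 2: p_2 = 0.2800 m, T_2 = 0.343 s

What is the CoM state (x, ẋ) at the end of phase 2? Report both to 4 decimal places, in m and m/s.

phase 1: p=-0.1836, T=0.403, ωT=1.353274, cosh=2.064234, sinh=1.805841; start (x,ẋ)=(-0.103600, -0.076700) → end (x,ẋ)=(-0.059708, 0.326794)
phase 2: p=0.2800, T=0.343, ωT=1.151794, cosh=1.739967, sinh=1.423897; start (x,ẋ)=(-0.059708, 0.326794) → end (x,ẋ)=(-0.172510, -1.055687)

x = -0.1725, ẋ = -1.0557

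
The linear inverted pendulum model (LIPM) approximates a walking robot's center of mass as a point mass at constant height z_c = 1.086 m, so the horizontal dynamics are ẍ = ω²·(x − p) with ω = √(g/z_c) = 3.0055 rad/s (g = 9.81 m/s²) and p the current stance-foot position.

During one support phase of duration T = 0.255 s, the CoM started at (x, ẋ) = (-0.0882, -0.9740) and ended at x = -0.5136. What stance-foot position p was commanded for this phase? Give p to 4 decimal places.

p = 0.4047

ωT = 3.0055·0.255 = 0.766402; cosh(ωT) = 1.308346, sinh(ωT) = 0.843664
x(T) = p + (x₀−p)·cosh(ωT) + (ẋ₀/ω)·sinh(ωT) ⇒ p·(1 − cosh) = x(T) − x₀·cosh − (ẋ₀/ω)·sinh
numerator   = -0.5136 − (-0.0882)·1.308346 − (-0.9740/3.0055)·0.843664 = -0.124795
denominator = 1 − 1.308346 = -0.308346
p = -0.124795 / -0.308346 = 0.4047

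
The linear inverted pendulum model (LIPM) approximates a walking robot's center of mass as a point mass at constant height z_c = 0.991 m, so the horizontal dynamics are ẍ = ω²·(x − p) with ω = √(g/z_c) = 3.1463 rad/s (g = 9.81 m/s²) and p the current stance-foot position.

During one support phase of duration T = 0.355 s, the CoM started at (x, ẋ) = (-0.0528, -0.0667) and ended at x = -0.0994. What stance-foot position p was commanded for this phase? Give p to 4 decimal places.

ωT = 3.1463·0.355 = 1.116936; cosh(ωT) = 1.691380, sinh(ωT) = 1.364099
x(T) = p + (x₀−p)·cosh(ωT) + (ẋ₀/ω)·sinh(ωT) ⇒ p·(1 − cosh) = x(T) − x₀·cosh − (ẋ₀/ω)·sinh
numerator   = -0.0994 − (-0.0528)·1.691380 − (-0.0667/3.1463)·1.364099 = 0.018823
denominator = 1 − 1.691380 = -0.691380
p = 0.018823 / -0.691380 = -0.0272

p = -0.0272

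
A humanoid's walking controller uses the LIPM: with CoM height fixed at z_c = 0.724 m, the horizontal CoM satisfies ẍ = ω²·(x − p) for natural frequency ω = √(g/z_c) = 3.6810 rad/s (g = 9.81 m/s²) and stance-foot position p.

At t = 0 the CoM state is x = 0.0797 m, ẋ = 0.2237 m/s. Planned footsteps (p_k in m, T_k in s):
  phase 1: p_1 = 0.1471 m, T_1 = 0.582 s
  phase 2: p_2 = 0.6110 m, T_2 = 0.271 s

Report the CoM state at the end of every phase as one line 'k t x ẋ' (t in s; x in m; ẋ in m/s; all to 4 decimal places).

phase 1: p=0.1471, T=0.582, ωT=2.142342, cosh=4.318373, sinh=4.200994; start (x,ẋ)=(0.079700, 0.223700) → end (x,ẋ)=(0.111342, -0.076244)
phase 2: p=0.6110, T=0.271, ωT=0.997551, cosh=1.540207, sinh=1.171426; start (x,ẋ)=(0.111342, -0.076244) → end (x,ẋ)=(-0.182840, -2.271964)

1 0.5820 0.1113 -0.0762
2 0.8530 -0.1828 -2.2720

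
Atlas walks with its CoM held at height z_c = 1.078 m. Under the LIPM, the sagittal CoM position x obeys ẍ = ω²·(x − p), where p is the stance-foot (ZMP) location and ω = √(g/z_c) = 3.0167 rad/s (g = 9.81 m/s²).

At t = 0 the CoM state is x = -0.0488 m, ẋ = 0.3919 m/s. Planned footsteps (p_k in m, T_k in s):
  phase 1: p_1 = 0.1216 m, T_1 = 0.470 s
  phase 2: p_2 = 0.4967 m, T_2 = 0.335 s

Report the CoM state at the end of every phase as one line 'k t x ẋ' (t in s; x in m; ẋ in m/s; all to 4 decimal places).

1 0.4700 0.0017 -0.1424
2 0.8050 -0.3297 -2.0011

phase 1: p=0.1216, T=0.470, ωT=1.417849, cosh=2.185233, sinh=1.942998; start (x,ẋ)=(-0.048800, 0.391900) → end (x,ẋ)=(0.001652, -0.142397)
phase 2: p=0.4967, T=0.335, ωT=1.010595, cosh=1.555618, sinh=1.191616; start (x,ẋ)=(0.001652, -0.142397) → end (x,ẋ)=(-0.329654, -2.001089)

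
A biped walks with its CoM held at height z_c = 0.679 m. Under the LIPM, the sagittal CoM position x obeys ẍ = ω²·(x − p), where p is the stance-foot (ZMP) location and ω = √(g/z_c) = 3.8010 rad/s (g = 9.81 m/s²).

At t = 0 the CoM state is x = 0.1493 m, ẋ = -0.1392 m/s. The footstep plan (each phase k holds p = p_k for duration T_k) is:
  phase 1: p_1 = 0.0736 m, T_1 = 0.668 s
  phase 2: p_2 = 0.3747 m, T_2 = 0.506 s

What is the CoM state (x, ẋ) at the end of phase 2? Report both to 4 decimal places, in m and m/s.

phase 1: p=0.0736, T=0.668, ωT=2.539068, cosh=6.373399, sinh=6.294460; start (x,ẋ)=(0.149300, -0.139200) → end (x,ẋ)=(0.325551, 0.923964)
phase 2: p=0.3747, T=0.506, ωT=1.923306, cosh=3.494834, sinh=3.348711; start (x,ẋ)=(0.325551, 0.923964) → end (x,ẋ)=(1.016952, 2.603509)

x = 1.0170, ẋ = 2.6035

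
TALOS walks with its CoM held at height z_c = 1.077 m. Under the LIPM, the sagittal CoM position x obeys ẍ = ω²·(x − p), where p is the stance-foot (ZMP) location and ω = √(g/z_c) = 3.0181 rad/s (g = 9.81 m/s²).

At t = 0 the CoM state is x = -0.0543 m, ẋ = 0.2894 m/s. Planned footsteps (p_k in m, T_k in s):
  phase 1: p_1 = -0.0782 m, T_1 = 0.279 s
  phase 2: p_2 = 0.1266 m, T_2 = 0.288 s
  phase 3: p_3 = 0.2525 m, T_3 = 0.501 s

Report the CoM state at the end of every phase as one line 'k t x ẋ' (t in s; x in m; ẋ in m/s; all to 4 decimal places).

1 0.2790 0.0453 0.4664
2 0.5670 0.1645 0.4128
3 1.0680 0.3384 0.4087

phase 1: p=-0.0782, T=0.279, ωT=0.842050, cosh=1.375973, sinh=0.945147; start (x,ẋ)=(-0.054300, 0.289400) → end (x,ẋ)=(0.045314, 0.466383)
phase 2: p=0.1266, T=0.288, ωT=0.869213, cosh=1.402157, sinh=0.982876; start (x,ẋ)=(0.045314, 0.466383) → end (x,ẋ)=(0.164507, 0.412814)
phase 3: p=0.2525, T=0.501, ωT=1.512068, cosh=2.378278, sinh=2.157824; start (x,ẋ)=(0.164507, 0.412814) → end (x,ẋ)=(0.338374, 0.408728)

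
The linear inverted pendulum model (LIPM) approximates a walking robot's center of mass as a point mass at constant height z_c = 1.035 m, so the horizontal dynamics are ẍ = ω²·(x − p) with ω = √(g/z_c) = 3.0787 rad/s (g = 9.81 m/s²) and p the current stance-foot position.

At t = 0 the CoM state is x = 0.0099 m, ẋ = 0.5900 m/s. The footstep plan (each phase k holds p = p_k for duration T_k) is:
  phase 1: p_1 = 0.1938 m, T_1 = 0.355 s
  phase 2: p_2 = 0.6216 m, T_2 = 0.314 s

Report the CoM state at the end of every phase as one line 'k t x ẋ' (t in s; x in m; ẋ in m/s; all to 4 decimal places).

phase 1: p=0.1938, T=0.355, ωT=1.092939, cosh=1.659128, sinh=1.323898; start (x,ẋ)=(0.009900, 0.590000) → end (x,ẋ)=(0.142397, 0.229330)
phase 2: p=0.6216, T=0.314, ωT=0.966712, cosh=1.504808, sinh=1.124477; start (x,ẋ)=(0.142397, 0.229330) → end (x,ẋ)=(-0.015747, -1.313866)

1 0.3550 0.1424 0.2293
2 0.6690 -0.0157 -1.3139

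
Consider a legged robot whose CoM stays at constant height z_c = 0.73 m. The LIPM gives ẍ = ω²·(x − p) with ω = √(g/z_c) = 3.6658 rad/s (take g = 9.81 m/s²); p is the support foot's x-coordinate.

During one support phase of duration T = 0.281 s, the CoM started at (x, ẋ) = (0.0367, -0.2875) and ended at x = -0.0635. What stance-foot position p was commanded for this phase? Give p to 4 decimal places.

p = 0.0442

ωT = 3.6658·0.281 = 1.030090; cosh(ωT) = 1.579146, sinh(ωT) = 1.222171
x(T) = p + (x₀−p)·cosh(ωT) + (ẋ₀/ω)·sinh(ωT) ⇒ p·(1 − cosh) = x(T) − x₀·cosh − (ẋ₀/ω)·sinh
numerator   = -0.0635 − (0.0367)·1.579146 − (-0.2875/3.6658)·1.222171 = -0.025603
denominator = 1 − 1.579146 = -0.579146
p = -0.025603 / -0.579146 = 0.0442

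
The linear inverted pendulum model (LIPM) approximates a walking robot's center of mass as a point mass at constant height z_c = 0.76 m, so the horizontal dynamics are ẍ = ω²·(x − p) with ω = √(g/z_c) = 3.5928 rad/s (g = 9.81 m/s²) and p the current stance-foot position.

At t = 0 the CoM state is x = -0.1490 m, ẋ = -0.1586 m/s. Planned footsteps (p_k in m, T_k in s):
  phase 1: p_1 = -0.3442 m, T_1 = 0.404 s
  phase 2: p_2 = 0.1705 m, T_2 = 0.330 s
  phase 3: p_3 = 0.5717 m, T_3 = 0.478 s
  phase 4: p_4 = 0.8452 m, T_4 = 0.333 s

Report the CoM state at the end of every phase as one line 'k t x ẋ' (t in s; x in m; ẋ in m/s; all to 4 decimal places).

phase 1: p=-0.3442, T=0.404, ωT=1.451491, cosh=2.251849, sinh=2.017628; start (x,ẋ)=(-0.149000, -0.158600) → end (x,ẋ)=(0.006295, 1.057849)
phase 2: p=0.1705, T=0.330, ωT=1.185624, cosh=1.789142, sinh=1.483586; start (x,ẋ)=(0.006295, 1.057849) → end (x,ẋ)=(0.313535, 1.017391)
phase 3: p=0.5717, T=0.478, ωT=1.717358, cosh=2.874668, sinh=2.695128; start (x,ẋ)=(0.313535, 1.017391) → end (x,ẋ)=(0.592753, 0.424832)
phase 4: p=0.8452, T=0.333, ωT=1.196402, cosh=1.805237, sinh=1.502957; start (x,ẋ)=(0.592753, 0.424832) → end (x,ẋ)=(0.567192, -0.596244)

1 0.4040 0.0063 1.0578
2 0.7340 0.3135 1.0174
3 1.2120 0.5928 0.4248
4 1.5450 0.5672 -0.5962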